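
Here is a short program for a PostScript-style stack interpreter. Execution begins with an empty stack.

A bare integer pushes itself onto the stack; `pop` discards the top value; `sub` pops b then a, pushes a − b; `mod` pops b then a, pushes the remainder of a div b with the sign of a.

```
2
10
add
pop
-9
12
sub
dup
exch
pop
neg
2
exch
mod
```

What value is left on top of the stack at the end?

2    : 2
10   : 2 10
add  : 12
pop  : (empty)
-9   : -9
12   : -9 12
sub  : -21
dup  : -21 -21
exch : -21 -21
pop  : -21
neg  : 21
2    : 21 2
exch : 2 21
mod  : 2

2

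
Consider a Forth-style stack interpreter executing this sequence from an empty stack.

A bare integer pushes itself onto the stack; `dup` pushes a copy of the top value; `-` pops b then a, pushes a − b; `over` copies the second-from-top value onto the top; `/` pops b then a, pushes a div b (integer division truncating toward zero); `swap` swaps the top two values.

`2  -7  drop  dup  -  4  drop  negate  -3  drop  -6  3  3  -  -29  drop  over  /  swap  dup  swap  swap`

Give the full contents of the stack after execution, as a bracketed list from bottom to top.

[0, 0, -6, -6]

2      → 2
-7     → 2 -7
drop   → 2
dup    → 2 2
-      → 0
4      → 0 4
drop   → 0
negate → 0
-3     → 0 -3
drop   → 0
-6     → 0 -6
3      → 0 -6 3
3      → 0 -6 3 3
-      → 0 -6 0
-29    → 0 -6 0 -29
drop   → 0 -6 0
over   → 0 -6 0 -6
/      → 0 -6 0
swap   → 0 0 -6
dup    → 0 0 -6 -6
swap   → 0 0 -6 -6
swap   → 0 0 -6 -6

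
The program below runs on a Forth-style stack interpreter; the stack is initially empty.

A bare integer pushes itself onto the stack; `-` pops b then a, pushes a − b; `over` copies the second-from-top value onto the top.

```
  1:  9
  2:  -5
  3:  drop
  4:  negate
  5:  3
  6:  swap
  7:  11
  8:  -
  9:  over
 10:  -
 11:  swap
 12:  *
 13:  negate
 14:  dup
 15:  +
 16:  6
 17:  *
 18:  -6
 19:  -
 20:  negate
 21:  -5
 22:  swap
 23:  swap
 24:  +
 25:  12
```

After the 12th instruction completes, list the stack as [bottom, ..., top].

9       9
-5      9 -5
drop    9
negate  -9
3       -9 3
swap    3 -9
11      3 -9 11
-       3 -20
over    3 -20 3
-       3 -23
swap    -23 3
*       -69

[-69]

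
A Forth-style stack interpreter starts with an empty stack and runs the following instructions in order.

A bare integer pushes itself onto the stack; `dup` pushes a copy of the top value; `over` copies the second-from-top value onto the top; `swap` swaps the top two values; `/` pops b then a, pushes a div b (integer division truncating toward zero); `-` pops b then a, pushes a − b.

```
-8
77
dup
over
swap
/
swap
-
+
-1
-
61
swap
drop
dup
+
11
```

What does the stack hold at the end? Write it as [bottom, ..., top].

-8    -8
77    -8 77
dup   -8 77 77
over  -8 77 77 77
swap  -8 77 77 77
/     -8 77 1
swap  -8 1 77
-     -8 -76
+     -84
-1    -84 -1
-     -83
61    -83 61
swap  61 -83
drop  61
dup   61 61
+     122
11    122 11

[122, 11]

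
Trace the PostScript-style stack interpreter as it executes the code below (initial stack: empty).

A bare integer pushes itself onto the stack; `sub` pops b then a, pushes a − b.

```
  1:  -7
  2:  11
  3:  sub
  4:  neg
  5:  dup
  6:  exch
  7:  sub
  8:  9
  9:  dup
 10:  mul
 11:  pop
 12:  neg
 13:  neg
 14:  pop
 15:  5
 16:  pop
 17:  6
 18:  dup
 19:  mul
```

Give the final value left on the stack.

36

-7   -> -7
11   -> -7 11
sub  -> -18
neg  -> 18
dup  -> 18 18
exch -> 18 18
sub  -> 0
9    -> 0 9
dup  -> 0 9 9
mul  -> 0 81
pop  -> 0
neg  -> 0
neg  -> 0
pop  -> (empty)
5    -> 5
pop  -> (empty)
6    -> 6
dup  -> 6 6
mul  -> 36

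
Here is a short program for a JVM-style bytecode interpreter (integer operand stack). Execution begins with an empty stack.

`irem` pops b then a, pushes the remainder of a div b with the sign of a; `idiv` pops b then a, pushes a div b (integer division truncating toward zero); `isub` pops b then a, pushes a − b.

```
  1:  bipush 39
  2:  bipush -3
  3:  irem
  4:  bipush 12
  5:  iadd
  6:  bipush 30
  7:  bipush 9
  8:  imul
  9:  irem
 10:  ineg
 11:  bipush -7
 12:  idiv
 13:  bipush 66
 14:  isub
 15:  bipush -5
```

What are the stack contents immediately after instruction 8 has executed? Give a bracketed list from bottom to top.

bipush 39  [39]
bipush -3  [39, -3]
irem       [0]
bipush 12  [0, 12]
iadd       [12]
bipush 30  [12, 30]
bipush 9   [12, 30, 9]
imul       [12, 270]

[12, 270]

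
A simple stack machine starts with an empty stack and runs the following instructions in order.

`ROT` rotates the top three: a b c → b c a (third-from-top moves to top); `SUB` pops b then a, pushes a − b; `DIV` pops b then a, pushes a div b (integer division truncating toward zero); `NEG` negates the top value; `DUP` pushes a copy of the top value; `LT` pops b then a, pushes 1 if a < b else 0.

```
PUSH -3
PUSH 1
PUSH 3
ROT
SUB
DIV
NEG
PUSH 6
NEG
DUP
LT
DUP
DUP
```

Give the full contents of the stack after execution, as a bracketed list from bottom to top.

PUSH -3 -> [-3]
PUSH 1  -> [-3, 1]
PUSH 3  -> [-3, 1, 3]
ROT     -> [1, 3, -3]
SUB     -> [1, 6]
DIV     -> [0]
NEG     -> [0]
PUSH 6  -> [0, 6]
NEG     -> [0, -6]
DUP     -> [0, -6, -6]
LT      -> [0, 0]
DUP     -> [0, 0, 0]
DUP     -> [0, 0, 0, 0]

[0, 0, 0, 0]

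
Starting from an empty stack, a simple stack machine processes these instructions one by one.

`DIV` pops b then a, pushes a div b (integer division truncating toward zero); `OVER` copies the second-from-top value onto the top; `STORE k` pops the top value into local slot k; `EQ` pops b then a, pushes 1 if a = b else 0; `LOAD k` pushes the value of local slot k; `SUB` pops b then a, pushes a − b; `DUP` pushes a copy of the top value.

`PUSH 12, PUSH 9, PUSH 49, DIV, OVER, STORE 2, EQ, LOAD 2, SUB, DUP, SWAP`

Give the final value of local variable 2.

12

PUSH 12  [12]
PUSH 9   [12, 9]
PUSH 49  [12, 9, 49]
DIV      [12, 0]
OVER     [12, 0, 12]
STORE 2  [12, 0]
EQ       [0]
LOAD 2   [0, 12]
SUB      [-12]
DUP      [-12, -12]
SWAP     [-12, -12]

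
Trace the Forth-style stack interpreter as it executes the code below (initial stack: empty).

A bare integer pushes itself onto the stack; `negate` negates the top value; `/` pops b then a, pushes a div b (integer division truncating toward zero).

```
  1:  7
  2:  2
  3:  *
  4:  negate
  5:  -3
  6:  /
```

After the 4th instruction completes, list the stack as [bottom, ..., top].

7      -> 7
2      -> 7 2
*      -> 14
negate -> -14

[-14]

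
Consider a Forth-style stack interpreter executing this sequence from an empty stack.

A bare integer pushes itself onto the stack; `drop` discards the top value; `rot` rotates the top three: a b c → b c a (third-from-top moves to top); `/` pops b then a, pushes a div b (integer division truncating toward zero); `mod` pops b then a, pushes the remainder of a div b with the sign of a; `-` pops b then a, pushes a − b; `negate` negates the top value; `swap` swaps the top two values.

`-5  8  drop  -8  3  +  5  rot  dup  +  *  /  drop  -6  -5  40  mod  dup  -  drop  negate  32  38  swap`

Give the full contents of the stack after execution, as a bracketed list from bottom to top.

-5     → [-5]
8      → [-5, 8]
drop   → [-5]
-8     → [-5, -8]
3      → [-5, -8, 3]
+      → [-5, -5]
5      → [-5, -5, 5]
rot    → [-5, 5, -5]
dup    → [-5, 5, -5, -5]
+      → [-5, 5, -10]
*      → [-5, -50]
/      → [0]
drop   → []
-6     → [-6]
-5     → [-6, -5]
40     → [-6, -5, 40]
mod    → [-6, -5]
dup    → [-6, -5, -5]
-      → [-6, 0]
drop   → [-6]
negate → [6]
32     → [6, 32]
38     → [6, 32, 38]
swap   → [6, 38, 32]

[6, 38, 32]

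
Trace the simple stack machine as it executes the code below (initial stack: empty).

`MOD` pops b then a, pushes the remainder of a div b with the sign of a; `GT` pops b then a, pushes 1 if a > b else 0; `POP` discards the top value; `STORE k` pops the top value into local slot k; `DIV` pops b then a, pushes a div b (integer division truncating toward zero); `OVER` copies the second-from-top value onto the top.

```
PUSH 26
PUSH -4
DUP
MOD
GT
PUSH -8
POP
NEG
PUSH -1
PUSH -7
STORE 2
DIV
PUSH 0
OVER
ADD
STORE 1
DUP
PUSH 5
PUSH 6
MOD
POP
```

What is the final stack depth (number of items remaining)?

2

PUSH 26 -> [26]
PUSH -4 -> [26, -4]
DUP     -> [26, -4, -4]
MOD     -> [26, 0]
GT      -> [1]
PUSH -8 -> [1, -8]
POP     -> [1]
NEG     -> [-1]
PUSH -1 -> [-1, -1]
PUSH -7 -> [-1, -1, -7]
STORE 2 -> [-1, -1]
DIV     -> [1]
PUSH 0  -> [1, 0]
OVER    -> [1, 0, 1]
ADD     -> [1, 1]
STORE 1 -> [1]
DUP     -> [1, 1]
PUSH 5  -> [1, 1, 5]
PUSH 6  -> [1, 1, 5, 6]
MOD     -> [1, 1, 5]
POP     -> [1, 1]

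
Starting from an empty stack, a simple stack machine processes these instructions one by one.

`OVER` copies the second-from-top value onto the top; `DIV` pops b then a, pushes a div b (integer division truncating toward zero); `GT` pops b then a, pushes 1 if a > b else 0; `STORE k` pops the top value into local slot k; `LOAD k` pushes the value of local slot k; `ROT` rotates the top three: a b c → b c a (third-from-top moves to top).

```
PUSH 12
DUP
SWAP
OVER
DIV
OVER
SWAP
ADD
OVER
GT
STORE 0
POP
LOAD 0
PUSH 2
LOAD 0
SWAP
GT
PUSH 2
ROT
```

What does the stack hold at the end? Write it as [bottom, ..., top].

[0, 2, 1]

PUSH 12  [12]
DUP      [12, 12]
SWAP     [12, 12]
OVER     [12, 12, 12]
DIV      [12, 1]
OVER     [12, 1, 12]
SWAP     [12, 12, 1]
ADD      [12, 13]
OVER     [12, 13, 12]
GT       [12, 1]
STORE 0  [12]
POP      []
LOAD 0   [1]
PUSH 2   [1, 2]
LOAD 0   [1, 2, 1]
SWAP     [1, 1, 2]
GT       [1, 0]
PUSH 2   [1, 0, 2]
ROT      [0, 2, 1]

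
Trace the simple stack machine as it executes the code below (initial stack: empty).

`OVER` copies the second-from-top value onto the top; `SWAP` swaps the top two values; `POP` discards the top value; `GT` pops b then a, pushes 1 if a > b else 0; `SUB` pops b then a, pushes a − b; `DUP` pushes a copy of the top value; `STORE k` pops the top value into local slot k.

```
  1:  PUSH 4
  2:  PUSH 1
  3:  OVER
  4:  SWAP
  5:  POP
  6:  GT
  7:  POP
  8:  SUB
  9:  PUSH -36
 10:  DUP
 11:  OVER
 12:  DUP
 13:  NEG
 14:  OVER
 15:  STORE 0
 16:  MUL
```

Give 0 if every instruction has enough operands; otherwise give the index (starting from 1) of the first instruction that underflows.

8

PUSH 4 → [4]
PUSH 1 → [4, 1]
OVER   → [4, 1, 4]
SWAP   → [4, 4, 1]
POP    → [4, 4]
GT     → [0]
POP    → []
SUB  — needs 2 operands, stack has 0 → underflow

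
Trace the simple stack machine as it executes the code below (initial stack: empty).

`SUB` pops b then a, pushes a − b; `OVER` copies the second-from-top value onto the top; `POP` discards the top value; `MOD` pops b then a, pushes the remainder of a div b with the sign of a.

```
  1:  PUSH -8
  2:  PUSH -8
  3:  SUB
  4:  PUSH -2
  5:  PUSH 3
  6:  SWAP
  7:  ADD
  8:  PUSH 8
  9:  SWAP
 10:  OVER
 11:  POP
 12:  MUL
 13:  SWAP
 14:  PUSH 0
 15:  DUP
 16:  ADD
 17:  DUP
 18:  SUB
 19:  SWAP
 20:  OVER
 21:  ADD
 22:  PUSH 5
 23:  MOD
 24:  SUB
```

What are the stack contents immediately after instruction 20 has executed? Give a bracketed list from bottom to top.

PUSH -8 → -8
PUSH -8 → -8 -8
SUB     → 0
PUSH -2 → 0 -2
PUSH 3  → 0 -2 3
SWAP    → 0 3 -2
ADD     → 0 1
PUSH 8  → 0 1 8
SWAP    → 0 8 1
OVER    → 0 8 1 8
POP     → 0 8 1
MUL     → 0 8
SWAP    → 8 0
PUSH 0  → 8 0 0
DUP     → 8 0 0 0
ADD     → 8 0 0
DUP     → 8 0 0 0
SUB     → 8 0 0
SWAP    → 8 0 0
OVER    → 8 0 0 0

[8, 0, 0, 0]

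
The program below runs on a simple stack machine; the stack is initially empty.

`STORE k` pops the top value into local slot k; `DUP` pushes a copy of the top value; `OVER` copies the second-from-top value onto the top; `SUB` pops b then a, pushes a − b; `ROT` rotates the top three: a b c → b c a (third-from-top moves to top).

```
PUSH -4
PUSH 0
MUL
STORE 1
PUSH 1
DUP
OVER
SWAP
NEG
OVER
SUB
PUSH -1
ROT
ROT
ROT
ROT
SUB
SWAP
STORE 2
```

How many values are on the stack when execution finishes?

PUSH -4 → -4
PUSH 0  → -4 0
MUL     → 0
STORE 1 → (empty)
PUSH 1  → 1
DUP     → 1 1
OVER    → 1 1 1
SWAP    → 1 1 1
NEG     → 1 1 -1
OVER    → 1 1 -1 1
SUB     → 1 1 -2
PUSH -1 → 1 1 -2 -1
ROT     → 1 -2 -1 1
ROT     → 1 -1 1 -2
ROT     → 1 1 -2 -1
ROT     → 1 -2 -1 1
SUB     → 1 -2 -2
SWAP    → 1 -2 -2
STORE 2 → 1 -2

2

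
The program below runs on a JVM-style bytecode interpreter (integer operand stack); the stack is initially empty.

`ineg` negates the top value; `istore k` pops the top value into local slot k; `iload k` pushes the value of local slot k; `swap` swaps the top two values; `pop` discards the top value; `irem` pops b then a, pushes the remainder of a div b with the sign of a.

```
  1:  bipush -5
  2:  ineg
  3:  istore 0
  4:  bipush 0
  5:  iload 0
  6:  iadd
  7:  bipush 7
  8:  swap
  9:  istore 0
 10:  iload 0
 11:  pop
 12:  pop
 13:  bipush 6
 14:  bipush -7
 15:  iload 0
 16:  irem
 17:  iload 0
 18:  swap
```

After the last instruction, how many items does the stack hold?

bipush -5 -> [-5]
ineg      -> [5]
istore 0  -> []
bipush 0  -> [0]
iload 0   -> [0, 5]
iadd      -> [5]
bipush 7  -> [5, 7]
swap      -> [7, 5]
istore 0  -> [7]
iload 0   -> [7, 5]
pop       -> [7]
pop       -> []
bipush 6  -> [6]
bipush -7 -> [6, -7]
iload 0   -> [6, -7, 5]
irem      -> [6, -2]
iload 0   -> [6, -2, 5]
swap      -> [6, 5, -2]

3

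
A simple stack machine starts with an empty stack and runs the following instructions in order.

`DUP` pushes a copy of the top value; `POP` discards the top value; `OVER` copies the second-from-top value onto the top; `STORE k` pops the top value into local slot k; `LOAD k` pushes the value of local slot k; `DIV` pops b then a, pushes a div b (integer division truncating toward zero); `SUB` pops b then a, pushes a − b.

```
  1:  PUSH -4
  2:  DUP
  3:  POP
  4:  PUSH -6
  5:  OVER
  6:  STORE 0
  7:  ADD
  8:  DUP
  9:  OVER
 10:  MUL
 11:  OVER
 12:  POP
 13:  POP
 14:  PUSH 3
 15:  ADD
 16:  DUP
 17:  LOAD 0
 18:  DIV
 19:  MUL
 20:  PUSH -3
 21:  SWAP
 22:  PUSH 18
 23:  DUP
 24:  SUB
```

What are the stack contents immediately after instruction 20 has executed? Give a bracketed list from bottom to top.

[-7, -3]

PUSH -4  [-4]
DUP      [-4, -4]
POP      [-4]
PUSH -6  [-4, -6]
OVER     [-4, -6, -4]
STORE 0  [-4, -6]
ADD      [-10]
DUP      [-10, -10]
OVER     [-10, -10, -10]
MUL      [-10, 100]
OVER     [-10, 100, -10]
POP      [-10, 100]
POP      [-10]
PUSH 3   [-10, 3]
ADD      [-7]
DUP      [-7, -7]
LOAD 0   [-7, -7, -4]
DIV      [-7, 1]
MUL      [-7]
PUSH -3  [-7, -3]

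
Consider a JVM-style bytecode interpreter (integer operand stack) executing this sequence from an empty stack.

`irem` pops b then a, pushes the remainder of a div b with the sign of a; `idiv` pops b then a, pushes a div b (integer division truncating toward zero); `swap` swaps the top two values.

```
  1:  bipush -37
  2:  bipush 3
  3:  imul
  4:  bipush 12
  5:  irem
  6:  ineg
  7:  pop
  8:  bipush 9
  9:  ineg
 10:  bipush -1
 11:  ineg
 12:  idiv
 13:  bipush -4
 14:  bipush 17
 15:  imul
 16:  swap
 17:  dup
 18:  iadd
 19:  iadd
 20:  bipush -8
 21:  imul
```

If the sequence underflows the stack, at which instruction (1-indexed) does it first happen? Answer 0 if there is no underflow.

0

bipush -37 -> -37
bipush 3   -> -37 3
imul       -> -111
bipush 12  -> -111 12
irem       -> -3
ineg       -> 3
pop        -> (empty)
bipush 9   -> 9
ineg       -> -9
bipush -1  -> -9 -1
ineg       -> -9 1
idiv       -> -9
bipush -4  -> -9 -4
bipush 17  -> -9 -4 17
imul       -> -9 -68
swap       -> -68 -9
dup        -> -68 -9 -9
iadd       -> -68 -18
iadd       -> -86
bipush -8  -> -86 -8
imul       -> 688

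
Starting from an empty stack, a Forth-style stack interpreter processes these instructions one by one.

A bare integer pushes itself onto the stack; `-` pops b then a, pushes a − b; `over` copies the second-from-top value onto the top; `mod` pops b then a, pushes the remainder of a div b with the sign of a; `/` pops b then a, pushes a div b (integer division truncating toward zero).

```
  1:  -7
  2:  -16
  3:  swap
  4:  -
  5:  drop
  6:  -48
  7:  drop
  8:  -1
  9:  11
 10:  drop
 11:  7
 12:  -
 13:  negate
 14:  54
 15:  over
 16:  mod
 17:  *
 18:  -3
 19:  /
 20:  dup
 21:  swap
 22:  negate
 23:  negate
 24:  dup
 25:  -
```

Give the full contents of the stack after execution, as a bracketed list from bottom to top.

-7     -> [-7]
-16    -> [-7, -16]
swap   -> [-16, -7]
-      -> [-9]
drop   -> []
-48    -> [-48]
drop   -> []
-1     -> [-1]
11     -> [-1, 11]
drop   -> [-1]
7      -> [-1, 7]
-      -> [-8]
negate -> [8]
54     -> [8, 54]
over   -> [8, 54, 8]
mod    -> [8, 6]
*      -> [48]
-3     -> [48, -3]
/      -> [-16]
dup    -> [-16, -16]
swap   -> [-16, -16]
negate -> [-16, 16]
negate -> [-16, -16]
dup    -> [-16, -16, -16]
-      -> [-16, 0]

[-16, 0]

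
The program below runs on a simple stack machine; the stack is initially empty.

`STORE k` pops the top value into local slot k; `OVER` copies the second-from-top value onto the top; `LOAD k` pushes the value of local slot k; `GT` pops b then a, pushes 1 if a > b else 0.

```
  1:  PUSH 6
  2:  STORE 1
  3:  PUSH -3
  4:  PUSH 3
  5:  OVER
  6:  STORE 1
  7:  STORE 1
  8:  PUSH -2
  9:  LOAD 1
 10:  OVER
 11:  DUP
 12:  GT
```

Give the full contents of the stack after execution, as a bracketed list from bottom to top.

[-3, -2, 3, 0]

PUSH 6  : 6
STORE 1 : (empty)
PUSH -3 : -3
PUSH 3  : -3 3
OVER    : -3 3 -3
STORE 1 : -3 3
STORE 1 : -3
PUSH -2 : -3 -2
LOAD 1  : -3 -2 3
OVER    : -3 -2 3 -2
DUP     : -3 -2 3 -2 -2
GT      : -3 -2 3 0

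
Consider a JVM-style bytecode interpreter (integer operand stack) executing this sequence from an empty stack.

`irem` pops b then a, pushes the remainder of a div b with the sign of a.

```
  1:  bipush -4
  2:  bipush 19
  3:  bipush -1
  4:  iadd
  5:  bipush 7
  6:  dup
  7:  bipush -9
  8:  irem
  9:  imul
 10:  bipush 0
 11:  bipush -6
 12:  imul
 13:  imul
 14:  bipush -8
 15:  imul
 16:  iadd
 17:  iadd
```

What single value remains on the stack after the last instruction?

14

bipush -4 → [-4]
bipush 19 → [-4, 19]
bipush -1 → [-4, 19, -1]
iadd      → [-4, 18]
bipush 7  → [-4, 18, 7]
dup       → [-4, 18, 7, 7]
bipush -9 → [-4, 18, 7, 7, -9]
irem      → [-4, 18, 7, 7]
imul      → [-4, 18, 49]
bipush 0  → [-4, 18, 49, 0]
bipush -6 → [-4, 18, 49, 0, -6]
imul      → [-4, 18, 49, 0]
imul      → [-4, 18, 0]
bipush -8 → [-4, 18, 0, -8]
imul      → [-4, 18, 0]
iadd      → [-4, 18]
iadd      → [14]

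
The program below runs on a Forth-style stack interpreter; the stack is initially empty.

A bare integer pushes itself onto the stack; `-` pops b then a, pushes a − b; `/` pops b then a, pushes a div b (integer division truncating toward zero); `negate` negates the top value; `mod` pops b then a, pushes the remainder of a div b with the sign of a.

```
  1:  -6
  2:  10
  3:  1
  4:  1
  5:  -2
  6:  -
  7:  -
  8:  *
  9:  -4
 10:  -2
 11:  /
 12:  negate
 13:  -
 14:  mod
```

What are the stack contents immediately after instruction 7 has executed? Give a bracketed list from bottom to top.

[-6, 10, -2]

-6 → [-6]
10 → [-6, 10]
1  → [-6, 10, 1]
1  → [-6, 10, 1, 1]
-2 → [-6, 10, 1, 1, -2]
-  → [-6, 10, 1, 3]
-  → [-6, 10, -2]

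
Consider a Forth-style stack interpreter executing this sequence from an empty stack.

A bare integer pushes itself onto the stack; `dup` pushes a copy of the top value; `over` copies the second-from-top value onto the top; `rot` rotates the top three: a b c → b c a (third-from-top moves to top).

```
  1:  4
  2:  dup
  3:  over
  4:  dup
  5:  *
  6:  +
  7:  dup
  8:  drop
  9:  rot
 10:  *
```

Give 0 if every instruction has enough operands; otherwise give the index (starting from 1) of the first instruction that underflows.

9

4    -> [4]
dup  -> [4, 4]
over -> [4, 4, 4]
dup  -> [4, 4, 4, 4]
*    -> [4, 4, 16]
+    -> [4, 20]
dup  -> [4, 20, 20]
drop -> [4, 20]
rot  — needs 3 operands, stack has 2 → underflow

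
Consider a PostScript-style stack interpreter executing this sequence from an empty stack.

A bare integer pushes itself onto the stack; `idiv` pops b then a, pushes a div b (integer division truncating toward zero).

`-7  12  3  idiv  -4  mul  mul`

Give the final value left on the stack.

-7   -> [-7]
12   -> [-7, 12]
3    -> [-7, 12, 3]
idiv -> [-7, 4]
-4   -> [-7, 4, -4]
mul  -> [-7, -16]
mul  -> [112]

112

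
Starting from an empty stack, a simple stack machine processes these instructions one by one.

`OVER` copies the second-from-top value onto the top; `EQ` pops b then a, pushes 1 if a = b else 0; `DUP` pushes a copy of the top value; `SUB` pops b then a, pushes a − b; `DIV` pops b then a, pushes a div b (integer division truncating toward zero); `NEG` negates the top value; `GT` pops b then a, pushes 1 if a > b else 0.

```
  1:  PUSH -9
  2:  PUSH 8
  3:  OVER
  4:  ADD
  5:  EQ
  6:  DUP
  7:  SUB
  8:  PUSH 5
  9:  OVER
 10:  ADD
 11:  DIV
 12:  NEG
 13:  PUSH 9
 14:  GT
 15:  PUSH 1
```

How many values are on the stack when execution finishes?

PUSH -9 : [-9]
PUSH 8  : [-9, 8]
OVER    : [-9, 8, -9]
ADD     : [-9, -1]
EQ      : [0]
DUP     : [0, 0]
SUB     : [0]
PUSH 5  : [0, 5]
OVER    : [0, 5, 0]
ADD     : [0, 5]
DIV     : [0]
NEG     : [0]
PUSH 9  : [0, 9]
GT      : [0]
PUSH 1  : [0, 1]

2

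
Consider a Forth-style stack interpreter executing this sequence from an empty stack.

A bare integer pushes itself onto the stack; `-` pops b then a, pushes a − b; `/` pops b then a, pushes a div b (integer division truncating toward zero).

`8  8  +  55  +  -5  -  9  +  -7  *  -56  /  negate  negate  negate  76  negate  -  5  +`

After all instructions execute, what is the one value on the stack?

8      : [8]
8      : [8, 8]
+      : [16]
55     : [16, 55]
+      : [71]
-5     : [71, -5]
-      : [76]
9      : [76, 9]
+      : [85]
-7     : [85, -7]
*      : [-595]
-56    : [-595, -56]
/      : [10]
negate : [-10]
negate : [10]
negate : [-10]
76     : [-10, 76]
negate : [-10, -76]
-      : [66]
5      : [66, 5]
+      : [71]

71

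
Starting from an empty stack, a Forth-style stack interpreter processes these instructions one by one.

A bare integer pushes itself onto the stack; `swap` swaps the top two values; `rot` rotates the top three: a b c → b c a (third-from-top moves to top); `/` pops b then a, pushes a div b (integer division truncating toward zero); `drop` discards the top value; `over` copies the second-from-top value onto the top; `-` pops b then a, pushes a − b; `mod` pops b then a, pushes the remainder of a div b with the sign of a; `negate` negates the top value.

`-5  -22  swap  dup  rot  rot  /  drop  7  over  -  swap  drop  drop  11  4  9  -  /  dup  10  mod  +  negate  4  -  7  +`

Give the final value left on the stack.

7

-5      -5
-22     -5 -22
swap    -22 -5
dup     -22 -5 -5
rot     -5 -5 -22
rot     -5 -22 -5
/       -5 4
drop    -5
7       -5 7
over    -5 7 -5
-       -5 12
swap    12 -5
drop    12
drop    (empty)
11      11
4       11 4
9       11 4 9
-       11 -5
/       -2
dup     -2 -2
10      -2 -2 10
mod     -2 -2
+       -4
negate  4
4       4 4
-       0
7       0 7
+       7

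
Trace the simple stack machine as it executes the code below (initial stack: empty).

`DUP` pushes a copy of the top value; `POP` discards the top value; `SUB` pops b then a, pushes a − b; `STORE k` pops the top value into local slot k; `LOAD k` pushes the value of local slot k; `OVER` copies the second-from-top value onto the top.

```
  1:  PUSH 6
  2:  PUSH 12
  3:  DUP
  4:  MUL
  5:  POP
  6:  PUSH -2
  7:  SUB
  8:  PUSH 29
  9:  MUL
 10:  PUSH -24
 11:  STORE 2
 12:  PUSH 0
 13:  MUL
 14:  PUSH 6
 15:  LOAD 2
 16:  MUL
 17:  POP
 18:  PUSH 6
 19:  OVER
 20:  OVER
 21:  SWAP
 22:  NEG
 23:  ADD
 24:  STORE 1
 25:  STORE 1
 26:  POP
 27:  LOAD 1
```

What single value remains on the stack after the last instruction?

PUSH 6   -> 6
PUSH 12  -> 6 12
DUP      -> 6 12 12
MUL      -> 6 144
POP      -> 6
PUSH -2  -> 6 -2
SUB      -> 8
PUSH 29  -> 8 29
MUL      -> 232
PUSH -24 -> 232 -24
STORE 2  -> 232
PUSH 0   -> 232 0
MUL      -> 0
PUSH 6   -> 0 6
LOAD 2   -> 0 6 -24
MUL      -> 0 -144
POP      -> 0
PUSH 6   -> 0 6
OVER     -> 0 6 0
OVER     -> 0 6 0 6
SWAP     -> 0 6 6 0
NEG      -> 0 6 6 0
ADD      -> 0 6 6
STORE 1  -> 0 6
STORE 1  -> 0
POP      -> (empty)
LOAD 1   -> 6

6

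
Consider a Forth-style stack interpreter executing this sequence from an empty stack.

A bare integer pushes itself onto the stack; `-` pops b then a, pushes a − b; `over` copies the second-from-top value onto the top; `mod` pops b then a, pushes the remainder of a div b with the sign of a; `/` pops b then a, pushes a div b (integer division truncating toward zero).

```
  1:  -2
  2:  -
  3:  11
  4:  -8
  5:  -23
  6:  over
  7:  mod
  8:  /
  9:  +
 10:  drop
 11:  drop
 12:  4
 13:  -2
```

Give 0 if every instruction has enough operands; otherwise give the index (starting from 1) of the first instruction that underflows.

2

-2 → [-2]
-  — needs 2 operands, stack has 1 → underflow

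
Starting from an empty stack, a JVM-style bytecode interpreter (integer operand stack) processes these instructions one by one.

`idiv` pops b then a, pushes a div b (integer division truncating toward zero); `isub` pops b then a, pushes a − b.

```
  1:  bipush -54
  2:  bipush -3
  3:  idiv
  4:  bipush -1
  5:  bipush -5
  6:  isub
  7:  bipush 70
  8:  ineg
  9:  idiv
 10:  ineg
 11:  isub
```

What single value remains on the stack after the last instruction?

18

bipush -54 : -54
bipush -3  : -54 -3
idiv       : 18
bipush -1  : 18 -1
bipush -5  : 18 -1 -5
isub       : 18 4
bipush 70  : 18 4 70
ineg       : 18 4 -70
idiv       : 18 0
ineg       : 18 0
isub       : 18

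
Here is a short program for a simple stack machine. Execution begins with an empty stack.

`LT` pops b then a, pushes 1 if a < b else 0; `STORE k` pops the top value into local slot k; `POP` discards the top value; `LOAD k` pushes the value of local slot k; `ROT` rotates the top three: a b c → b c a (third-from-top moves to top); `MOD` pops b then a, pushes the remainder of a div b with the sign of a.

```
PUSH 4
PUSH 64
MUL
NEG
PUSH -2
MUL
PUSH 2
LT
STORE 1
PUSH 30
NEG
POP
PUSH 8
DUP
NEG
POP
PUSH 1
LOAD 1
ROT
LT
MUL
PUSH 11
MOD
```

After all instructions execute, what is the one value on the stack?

PUSH 4  → 4
PUSH 64 → 4 64
MUL     → 256
NEG     → -256
PUSH -2 → -256 -2
MUL     → 512
PUSH 2  → 512 2
LT      → 0
STORE 1 → (empty)
PUSH 30 → 30
NEG     → -30
POP     → (empty)
PUSH 8  → 8
DUP     → 8 8
NEG     → 8 -8
POP     → 8
PUSH 1  → 8 1
LOAD 1  → 8 1 0
ROT     → 1 0 8
LT      → 1 1
MUL     → 1
PUSH 11 → 1 11
MOD     → 1

1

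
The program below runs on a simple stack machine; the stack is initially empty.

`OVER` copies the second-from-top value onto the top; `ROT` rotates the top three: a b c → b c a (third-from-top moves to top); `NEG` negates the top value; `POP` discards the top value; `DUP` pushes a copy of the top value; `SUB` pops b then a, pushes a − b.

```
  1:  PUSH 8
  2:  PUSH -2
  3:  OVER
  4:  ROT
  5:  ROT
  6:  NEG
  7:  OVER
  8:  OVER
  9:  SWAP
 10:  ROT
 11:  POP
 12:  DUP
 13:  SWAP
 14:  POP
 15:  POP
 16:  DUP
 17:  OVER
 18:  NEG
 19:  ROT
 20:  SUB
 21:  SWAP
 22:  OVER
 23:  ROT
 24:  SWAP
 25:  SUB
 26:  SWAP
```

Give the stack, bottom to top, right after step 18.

PUSH 8  → 8
PUSH -2 → 8 -2
OVER    → 8 -2 8
ROT     → -2 8 8
ROT     → 8 8 -2
NEG     → 8 8 2
OVER    → 8 8 2 8
OVER    → 8 8 2 8 2
SWAP    → 8 8 2 2 8
ROT     → 8 8 2 8 2
POP     → 8 8 2 8
DUP     → 8 8 2 8 8
SWAP    → 8 8 2 8 8
POP     → 8 8 2 8
POP     → 8 8 2
DUP     → 8 8 2 2
OVER    → 8 8 2 2 2
NEG     → 8 8 2 2 -2

[8, 8, 2, 2, -2]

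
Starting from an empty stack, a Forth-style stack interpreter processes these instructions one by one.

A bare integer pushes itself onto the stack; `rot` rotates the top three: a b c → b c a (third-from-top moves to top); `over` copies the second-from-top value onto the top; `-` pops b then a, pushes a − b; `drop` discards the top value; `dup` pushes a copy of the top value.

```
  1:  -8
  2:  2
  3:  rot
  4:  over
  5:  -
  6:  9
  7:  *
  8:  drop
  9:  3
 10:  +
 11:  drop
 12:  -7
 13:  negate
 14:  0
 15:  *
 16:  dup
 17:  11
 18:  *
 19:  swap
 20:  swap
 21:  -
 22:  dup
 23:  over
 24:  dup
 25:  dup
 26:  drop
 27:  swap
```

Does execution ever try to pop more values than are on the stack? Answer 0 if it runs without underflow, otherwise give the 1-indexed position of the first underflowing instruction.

3

-8 : -8
2  : -8 2
rot  — needs 3 operands, stack has 2 → underflow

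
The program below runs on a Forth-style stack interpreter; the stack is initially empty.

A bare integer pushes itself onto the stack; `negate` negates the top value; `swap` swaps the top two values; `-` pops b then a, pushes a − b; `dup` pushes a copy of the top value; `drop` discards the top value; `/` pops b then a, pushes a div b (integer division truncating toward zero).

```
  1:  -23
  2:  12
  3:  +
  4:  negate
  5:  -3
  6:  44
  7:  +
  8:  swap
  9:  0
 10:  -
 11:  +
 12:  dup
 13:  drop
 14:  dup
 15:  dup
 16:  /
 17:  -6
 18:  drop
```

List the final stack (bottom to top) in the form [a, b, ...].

[52, 1]

-23     [-23]
12      [-23, 12]
+       [-11]
negate  [11]
-3      [11, -3]
44      [11, -3, 44]
+       [11, 41]
swap    [41, 11]
0       [41, 11, 0]
-       [41, 11]
+       [52]
dup     [52, 52]
drop    [52]
dup     [52, 52]
dup     [52, 52, 52]
/       [52, 1]
-6      [52, 1, -6]
drop    [52, 1]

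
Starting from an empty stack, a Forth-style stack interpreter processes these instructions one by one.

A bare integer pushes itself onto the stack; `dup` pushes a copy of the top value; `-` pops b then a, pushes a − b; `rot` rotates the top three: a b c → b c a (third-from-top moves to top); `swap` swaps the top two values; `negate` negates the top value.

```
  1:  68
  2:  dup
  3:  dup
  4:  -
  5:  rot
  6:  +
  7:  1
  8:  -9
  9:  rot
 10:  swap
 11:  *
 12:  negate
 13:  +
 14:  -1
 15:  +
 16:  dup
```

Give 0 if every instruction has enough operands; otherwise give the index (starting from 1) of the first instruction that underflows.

5

68   68
dup  68 68
dup  68 68 68
-    68 0
rot  — needs 3 operands, stack has 2 → underflow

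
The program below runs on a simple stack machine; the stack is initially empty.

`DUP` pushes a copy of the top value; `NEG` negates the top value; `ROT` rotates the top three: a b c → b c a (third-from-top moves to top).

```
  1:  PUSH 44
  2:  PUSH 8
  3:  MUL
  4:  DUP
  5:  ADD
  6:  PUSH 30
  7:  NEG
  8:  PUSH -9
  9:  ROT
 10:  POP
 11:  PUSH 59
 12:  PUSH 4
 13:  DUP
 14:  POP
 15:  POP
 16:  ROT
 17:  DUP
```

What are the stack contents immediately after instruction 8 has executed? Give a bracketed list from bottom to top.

PUSH 44  [44]
PUSH 8   [44, 8]
MUL      [352]
DUP      [352, 352]
ADD      [704]
PUSH 30  [704, 30]
NEG      [704, -30]
PUSH -9  [704, -30, -9]

[704, -30, -9]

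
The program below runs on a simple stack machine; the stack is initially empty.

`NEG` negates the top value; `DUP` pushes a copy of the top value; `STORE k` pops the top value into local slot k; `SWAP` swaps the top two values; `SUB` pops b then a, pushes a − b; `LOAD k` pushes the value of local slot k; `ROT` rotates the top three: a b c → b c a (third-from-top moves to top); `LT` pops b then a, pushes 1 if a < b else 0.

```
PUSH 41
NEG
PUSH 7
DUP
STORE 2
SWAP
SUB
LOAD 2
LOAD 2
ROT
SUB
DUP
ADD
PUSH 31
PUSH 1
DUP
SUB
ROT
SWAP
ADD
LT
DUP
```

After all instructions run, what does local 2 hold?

7

PUSH 41 : 41
NEG     : -41
PUSH 7  : -41 7
DUP     : -41 7 7
STORE 2 : -41 7
SWAP    : 7 -41
SUB     : 48
LOAD 2  : 48 7
LOAD 2  : 48 7 7
ROT     : 7 7 48
SUB     : 7 -41
DUP     : 7 -41 -41
ADD     : 7 -82
PUSH 31 : 7 -82 31
PUSH 1  : 7 -82 31 1
DUP     : 7 -82 31 1 1
SUB     : 7 -82 31 0
ROT     : 7 31 0 -82
SWAP    : 7 31 -82 0
ADD     : 7 31 -82
LT      : 7 0
DUP     : 7 0 0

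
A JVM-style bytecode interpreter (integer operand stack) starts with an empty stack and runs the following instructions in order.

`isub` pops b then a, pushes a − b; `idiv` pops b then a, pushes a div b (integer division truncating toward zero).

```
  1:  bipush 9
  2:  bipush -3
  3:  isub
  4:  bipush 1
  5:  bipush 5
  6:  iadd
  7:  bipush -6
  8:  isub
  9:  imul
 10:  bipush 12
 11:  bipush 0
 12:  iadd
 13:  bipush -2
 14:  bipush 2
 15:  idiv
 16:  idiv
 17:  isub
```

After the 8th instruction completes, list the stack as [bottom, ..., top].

bipush 9  -> 9
bipush -3 -> 9 -3
isub      -> 12
bipush 1  -> 12 1
bipush 5  -> 12 1 5
iadd      -> 12 6
bipush -6 -> 12 6 -6
isub      -> 12 12

[12, 12]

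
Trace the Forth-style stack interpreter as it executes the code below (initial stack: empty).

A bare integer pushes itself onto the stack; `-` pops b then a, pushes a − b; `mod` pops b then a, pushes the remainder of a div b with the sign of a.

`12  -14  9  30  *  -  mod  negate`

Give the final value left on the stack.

12     -> [12]
-14    -> [12, -14]
9      -> [12, -14, 9]
30     -> [12, -14, 9, 30]
*      -> [12, -14, 270]
-      -> [12, -284]
mod    -> [12]
negate -> [-12]

-12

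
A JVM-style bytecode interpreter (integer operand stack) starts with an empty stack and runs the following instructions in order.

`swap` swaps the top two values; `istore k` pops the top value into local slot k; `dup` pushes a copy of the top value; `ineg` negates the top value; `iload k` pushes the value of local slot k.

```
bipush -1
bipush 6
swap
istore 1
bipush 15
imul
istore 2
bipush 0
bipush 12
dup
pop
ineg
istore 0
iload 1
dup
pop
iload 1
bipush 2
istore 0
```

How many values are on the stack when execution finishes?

3

bipush -1 : [-1]
bipush 6  : [-1, 6]
swap      : [6, -1]
istore 1  : [6]
bipush 15 : [6, 15]
imul      : [90]
istore 2  : []
bipush 0  : [0]
bipush 12 : [0, 12]
dup       : [0, 12, 12]
pop       : [0, 12]
ineg      : [0, -12]
istore 0  : [0]
iload 1   : [0, -1]
dup       : [0, -1, -1]
pop       : [0, -1]
iload 1   : [0, -1, -1]
bipush 2  : [0, -1, -1, 2]
istore 0  : [0, -1, -1]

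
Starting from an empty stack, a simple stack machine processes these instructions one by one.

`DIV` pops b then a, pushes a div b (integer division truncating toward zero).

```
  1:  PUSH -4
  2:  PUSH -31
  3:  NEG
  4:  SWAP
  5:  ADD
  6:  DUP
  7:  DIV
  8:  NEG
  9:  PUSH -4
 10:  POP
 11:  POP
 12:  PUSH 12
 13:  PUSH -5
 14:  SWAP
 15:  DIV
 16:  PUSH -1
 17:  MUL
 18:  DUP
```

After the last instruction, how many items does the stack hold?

PUSH -4  -> -4
PUSH -31 -> -4 -31
NEG      -> -4 31
SWAP     -> 31 -4
ADD      -> 27
DUP      -> 27 27
DIV      -> 1
NEG      -> -1
PUSH -4  -> -1 -4
POP      -> -1
POP      -> (empty)
PUSH 12  -> 12
PUSH -5  -> 12 -5
SWAP     -> -5 12
DIV      -> 0
PUSH -1  -> 0 -1
MUL      -> 0
DUP      -> 0 0

2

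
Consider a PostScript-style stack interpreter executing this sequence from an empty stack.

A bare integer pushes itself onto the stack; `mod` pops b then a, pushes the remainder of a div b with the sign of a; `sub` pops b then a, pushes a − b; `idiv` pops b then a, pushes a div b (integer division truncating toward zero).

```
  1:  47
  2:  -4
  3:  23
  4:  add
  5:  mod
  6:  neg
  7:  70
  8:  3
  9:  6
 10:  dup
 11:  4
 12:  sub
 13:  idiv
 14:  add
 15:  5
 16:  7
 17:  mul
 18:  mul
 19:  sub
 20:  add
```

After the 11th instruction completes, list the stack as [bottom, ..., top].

47   [47]
-4   [47, -4]
23   [47, -4, 23]
add  [47, 19]
mod  [9]
neg  [-9]
70   [-9, 70]
3    [-9, 70, 3]
6    [-9, 70, 3, 6]
dup  [-9, 70, 3, 6, 6]
4    [-9, 70, 3, 6, 6, 4]

[-9, 70, 3, 6, 6, 4]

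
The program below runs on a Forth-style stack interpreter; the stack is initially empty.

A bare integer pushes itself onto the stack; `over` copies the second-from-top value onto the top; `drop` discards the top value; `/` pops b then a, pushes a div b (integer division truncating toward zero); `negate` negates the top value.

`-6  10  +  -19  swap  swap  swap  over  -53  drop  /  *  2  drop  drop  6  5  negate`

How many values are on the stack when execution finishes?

-6      [-6]
10      [-6, 10]
+       [4]
-19     [4, -19]
swap    [-19, 4]
swap    [4, -19]
swap    [-19, 4]
over    [-19, 4, -19]
-53     [-19, 4, -19, -53]
drop    [-19, 4, -19]
/       [-19, 0]
*       [0]
2       [0, 2]
drop    [0]
drop    []
6       [6]
5       [6, 5]
negate  [6, -5]

2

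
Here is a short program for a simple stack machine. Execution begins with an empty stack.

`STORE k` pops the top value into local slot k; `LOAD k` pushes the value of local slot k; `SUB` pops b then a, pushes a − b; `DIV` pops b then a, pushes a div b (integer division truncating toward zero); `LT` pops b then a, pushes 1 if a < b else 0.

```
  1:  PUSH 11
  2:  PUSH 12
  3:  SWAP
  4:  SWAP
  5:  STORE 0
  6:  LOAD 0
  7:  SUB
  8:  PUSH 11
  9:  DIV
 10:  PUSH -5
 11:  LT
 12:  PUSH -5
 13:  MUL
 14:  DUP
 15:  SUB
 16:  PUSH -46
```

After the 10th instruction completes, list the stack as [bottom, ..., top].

[0, -5]

PUSH 11  [11]
PUSH 12  [11, 12]
SWAP     [12, 11]
SWAP     [11, 12]
STORE 0  [11]
LOAD 0   [11, 12]
SUB      [-1]
PUSH 11  [-1, 11]
DIV      [0]
PUSH -5  [0, -5]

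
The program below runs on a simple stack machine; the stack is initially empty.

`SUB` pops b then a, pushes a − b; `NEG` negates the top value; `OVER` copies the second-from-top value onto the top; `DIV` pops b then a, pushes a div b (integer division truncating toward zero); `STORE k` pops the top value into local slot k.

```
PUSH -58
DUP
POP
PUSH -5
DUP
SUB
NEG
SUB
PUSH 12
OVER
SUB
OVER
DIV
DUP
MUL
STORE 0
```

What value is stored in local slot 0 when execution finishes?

PUSH -58 : -58
DUP      : -58 -58
POP      : -58
PUSH -5  : -58 -5
DUP      : -58 -5 -5
SUB      : -58 0
NEG      : -58 0
SUB      : -58
PUSH 12  : -58 12
OVER     : -58 12 -58
SUB      : -58 70
OVER     : -58 70 -58
DIV      : -58 -1
DUP      : -58 -1 -1
MUL      : -58 1
STORE 0  : -58

1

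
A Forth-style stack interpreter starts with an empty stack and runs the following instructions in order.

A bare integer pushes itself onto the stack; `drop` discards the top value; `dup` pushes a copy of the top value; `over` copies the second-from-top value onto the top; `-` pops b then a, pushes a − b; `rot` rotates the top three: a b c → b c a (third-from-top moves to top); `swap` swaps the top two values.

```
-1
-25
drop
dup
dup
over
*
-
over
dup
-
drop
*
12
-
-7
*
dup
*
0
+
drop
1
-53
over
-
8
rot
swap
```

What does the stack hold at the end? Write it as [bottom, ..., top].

[-54, 1, 8]

-1   : -1
-25  : -1 -25
drop : -1
dup  : -1 -1
dup  : -1 -1 -1
over : -1 -1 -1 -1
*    : -1 -1 1
-    : -1 -2
over : -1 -2 -1
dup  : -1 -2 -1 -1
-    : -1 -2 0
drop : -1 -2
*    : 2
12   : 2 12
-    : -10
-7   : -10 -7
*    : 70
dup  : 70 70
*    : 4900
0    : 4900 0
+    : 4900
drop : (empty)
1    : 1
-53  : 1 -53
over : 1 -53 1
-    : 1 -54
8    : 1 -54 8
rot  : -54 8 1
swap : -54 1 8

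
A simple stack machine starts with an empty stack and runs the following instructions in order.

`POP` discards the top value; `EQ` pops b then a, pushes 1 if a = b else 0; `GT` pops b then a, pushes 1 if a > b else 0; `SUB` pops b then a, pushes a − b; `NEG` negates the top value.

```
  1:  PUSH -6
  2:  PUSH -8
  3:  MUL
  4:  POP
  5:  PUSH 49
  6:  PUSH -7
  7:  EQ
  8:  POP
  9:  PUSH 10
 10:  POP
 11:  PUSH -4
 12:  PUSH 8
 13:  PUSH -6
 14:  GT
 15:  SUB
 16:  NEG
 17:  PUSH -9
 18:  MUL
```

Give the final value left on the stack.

PUSH -6 : [-6]
PUSH -8 : [-6, -8]
MUL     : [48]
POP     : []
PUSH 49 : [49]
PUSH -7 : [49, -7]
EQ      : [0]
POP     : []
PUSH 10 : [10]
POP     : []
PUSH -4 : [-4]
PUSH 8  : [-4, 8]
PUSH -6 : [-4, 8, -6]
GT      : [-4, 1]
SUB     : [-5]
NEG     : [5]
PUSH -9 : [5, -9]
MUL     : [-45]

-45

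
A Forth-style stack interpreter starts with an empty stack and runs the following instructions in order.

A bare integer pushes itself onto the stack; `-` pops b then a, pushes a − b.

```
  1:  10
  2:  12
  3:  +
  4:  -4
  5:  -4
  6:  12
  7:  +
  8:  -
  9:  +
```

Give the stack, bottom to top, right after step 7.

10 → 10
12 → 10 12
+  → 22
-4 → 22 -4
-4 → 22 -4 -4
12 → 22 -4 -4 12
+  → 22 -4 8

[22, -4, 8]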